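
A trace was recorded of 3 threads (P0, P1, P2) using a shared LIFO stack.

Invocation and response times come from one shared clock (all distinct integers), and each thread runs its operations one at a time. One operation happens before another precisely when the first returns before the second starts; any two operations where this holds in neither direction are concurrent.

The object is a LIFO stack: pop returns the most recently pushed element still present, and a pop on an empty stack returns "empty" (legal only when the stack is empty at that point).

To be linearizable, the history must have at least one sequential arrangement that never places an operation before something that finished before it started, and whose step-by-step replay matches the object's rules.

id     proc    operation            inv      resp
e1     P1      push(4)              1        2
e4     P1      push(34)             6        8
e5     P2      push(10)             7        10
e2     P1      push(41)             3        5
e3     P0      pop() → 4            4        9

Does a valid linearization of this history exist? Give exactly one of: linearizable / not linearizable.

a witness: e1, e3, e2, e4, e5
1. e1 push(4), leaving stack <4>
2. e3 pop() → 4, leaving stack <>
3. e2 push(41), leaving stack <41>
4. e4 push(34), leaving stack <41,34>
5. e5 push(10), leaving stack <41,34,10>

linearizable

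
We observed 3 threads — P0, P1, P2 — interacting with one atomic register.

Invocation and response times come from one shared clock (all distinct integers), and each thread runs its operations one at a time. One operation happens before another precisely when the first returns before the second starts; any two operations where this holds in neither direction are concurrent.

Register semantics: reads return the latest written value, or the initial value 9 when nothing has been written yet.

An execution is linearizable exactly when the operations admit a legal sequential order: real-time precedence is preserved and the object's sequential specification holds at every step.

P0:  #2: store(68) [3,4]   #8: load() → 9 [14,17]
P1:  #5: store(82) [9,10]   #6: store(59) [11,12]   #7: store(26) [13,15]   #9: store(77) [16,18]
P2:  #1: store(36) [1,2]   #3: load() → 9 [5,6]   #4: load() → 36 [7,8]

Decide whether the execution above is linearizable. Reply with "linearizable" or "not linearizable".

events 1..5 are fine; event 6 — the response of #3 at time 6 — makes the prefix non-linearizable
exactly one order of the 3 completed ops respects real time; the atomic register replay fails
sample order #1, #2, #3 stalls at step 3 — #3 load() → 9 has no legal effect

not linearizable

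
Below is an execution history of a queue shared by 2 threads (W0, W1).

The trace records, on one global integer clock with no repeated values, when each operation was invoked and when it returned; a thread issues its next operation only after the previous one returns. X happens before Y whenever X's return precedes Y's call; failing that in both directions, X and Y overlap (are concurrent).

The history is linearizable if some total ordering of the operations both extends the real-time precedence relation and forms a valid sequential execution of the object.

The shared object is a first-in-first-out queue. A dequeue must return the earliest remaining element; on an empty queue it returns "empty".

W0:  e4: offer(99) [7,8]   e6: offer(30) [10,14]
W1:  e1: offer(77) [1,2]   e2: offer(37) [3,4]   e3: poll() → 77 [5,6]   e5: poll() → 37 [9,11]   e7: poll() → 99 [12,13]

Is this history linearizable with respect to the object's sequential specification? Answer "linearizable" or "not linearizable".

linearizable

a witness: e1, e2, e3, e4, e5, e6, e7
1. e1 offer(77), leaving queue <77>
2. e2 offer(37), leaving queue <77,37>
3. e3 poll() → 77, leaving queue <37>
4. e4 offer(99), leaving queue <37,99>
5. e5 poll() → 37, leaving queue <99>
6. e6 offer(30), leaving queue <99,30>
7. e7 poll() → 99, leaving queue <30>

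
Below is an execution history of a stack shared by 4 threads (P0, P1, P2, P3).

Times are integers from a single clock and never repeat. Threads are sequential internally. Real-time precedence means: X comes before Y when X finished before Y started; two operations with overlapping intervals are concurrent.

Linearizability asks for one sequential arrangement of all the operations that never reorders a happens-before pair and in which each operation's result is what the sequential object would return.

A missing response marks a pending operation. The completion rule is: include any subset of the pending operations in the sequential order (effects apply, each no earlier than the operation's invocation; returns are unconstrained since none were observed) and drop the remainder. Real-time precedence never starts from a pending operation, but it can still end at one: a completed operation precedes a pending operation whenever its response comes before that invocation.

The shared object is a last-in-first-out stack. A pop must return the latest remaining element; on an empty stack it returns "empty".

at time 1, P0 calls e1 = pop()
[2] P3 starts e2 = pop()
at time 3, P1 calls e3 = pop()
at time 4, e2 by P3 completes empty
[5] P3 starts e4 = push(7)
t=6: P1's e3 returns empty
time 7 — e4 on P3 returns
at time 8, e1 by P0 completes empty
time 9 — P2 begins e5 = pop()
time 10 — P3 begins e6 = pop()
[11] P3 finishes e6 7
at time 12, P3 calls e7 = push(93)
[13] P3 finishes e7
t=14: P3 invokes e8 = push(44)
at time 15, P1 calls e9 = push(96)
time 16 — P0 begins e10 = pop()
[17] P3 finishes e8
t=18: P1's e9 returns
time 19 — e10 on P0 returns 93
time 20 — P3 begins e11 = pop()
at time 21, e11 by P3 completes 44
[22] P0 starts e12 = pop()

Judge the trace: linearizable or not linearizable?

a witness: e1, e2, e3, e4, e6, e5, e7, e10, e9, e8, e11
after step 1 (e1 pop() → empty): stack <>
after step 2 (e2 pop() → empty): stack <>
after step 3 (e3 pop() → empty): stack <>
after step 4 (e4 push(7)): stack <7>
after step 5 (e6 pop() → 7): stack <>
after step 6 (e5 pop() (pending, included)): stack <>
after step 7 (e7 push(93)): stack <93>
after step 8 (e10 pop() → 93): stack <>
after step 9 (e9 push(96)): stack <96>
after step 10 (e8 push(44)): stack <96,44>
after step 11 (e11 pop() → 44): stack <96>

linearizable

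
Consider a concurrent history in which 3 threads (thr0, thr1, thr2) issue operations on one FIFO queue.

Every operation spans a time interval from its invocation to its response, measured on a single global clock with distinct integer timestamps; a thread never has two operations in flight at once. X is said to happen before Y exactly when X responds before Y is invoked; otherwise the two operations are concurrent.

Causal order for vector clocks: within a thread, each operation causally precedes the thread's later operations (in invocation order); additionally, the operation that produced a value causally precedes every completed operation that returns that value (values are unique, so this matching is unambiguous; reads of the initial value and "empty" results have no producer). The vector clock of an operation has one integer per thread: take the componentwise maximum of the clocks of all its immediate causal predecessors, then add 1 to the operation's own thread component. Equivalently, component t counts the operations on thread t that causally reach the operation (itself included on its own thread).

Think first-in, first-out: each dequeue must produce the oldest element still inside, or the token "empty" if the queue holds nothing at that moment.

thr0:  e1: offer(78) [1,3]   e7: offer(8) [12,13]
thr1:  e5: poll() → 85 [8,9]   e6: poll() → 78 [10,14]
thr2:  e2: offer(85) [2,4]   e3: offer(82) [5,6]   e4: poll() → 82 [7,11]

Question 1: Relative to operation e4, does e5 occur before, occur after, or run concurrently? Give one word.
Answer: concurrent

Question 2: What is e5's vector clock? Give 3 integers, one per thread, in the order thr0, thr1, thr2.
Answer: (0, 1, 1)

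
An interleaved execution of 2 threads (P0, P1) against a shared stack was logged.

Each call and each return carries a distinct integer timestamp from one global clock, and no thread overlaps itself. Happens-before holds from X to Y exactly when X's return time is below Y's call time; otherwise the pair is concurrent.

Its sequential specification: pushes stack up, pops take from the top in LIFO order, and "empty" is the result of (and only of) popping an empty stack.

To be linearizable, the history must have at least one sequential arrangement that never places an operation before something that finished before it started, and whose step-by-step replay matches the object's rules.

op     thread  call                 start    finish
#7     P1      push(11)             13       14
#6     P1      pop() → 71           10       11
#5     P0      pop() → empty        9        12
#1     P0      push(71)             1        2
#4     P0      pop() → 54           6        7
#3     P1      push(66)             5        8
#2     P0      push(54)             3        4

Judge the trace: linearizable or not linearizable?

the violation lands at event 12, #5's response at time 12: events 1..11 linearize, events 1..12 do not
no legal order exists: 4 real-time-consistent candidates over 6 completed stack operations, all rejected
e.g. #1, #2, #3, #4, #5, #6: illegal at step 4, since #4 pop() → 54 cannot apply there
e.g. #1, #2, #3, #4, #6, #5: illegal at step 4, since #4 pop() → 54 cannot apply there

not linearizable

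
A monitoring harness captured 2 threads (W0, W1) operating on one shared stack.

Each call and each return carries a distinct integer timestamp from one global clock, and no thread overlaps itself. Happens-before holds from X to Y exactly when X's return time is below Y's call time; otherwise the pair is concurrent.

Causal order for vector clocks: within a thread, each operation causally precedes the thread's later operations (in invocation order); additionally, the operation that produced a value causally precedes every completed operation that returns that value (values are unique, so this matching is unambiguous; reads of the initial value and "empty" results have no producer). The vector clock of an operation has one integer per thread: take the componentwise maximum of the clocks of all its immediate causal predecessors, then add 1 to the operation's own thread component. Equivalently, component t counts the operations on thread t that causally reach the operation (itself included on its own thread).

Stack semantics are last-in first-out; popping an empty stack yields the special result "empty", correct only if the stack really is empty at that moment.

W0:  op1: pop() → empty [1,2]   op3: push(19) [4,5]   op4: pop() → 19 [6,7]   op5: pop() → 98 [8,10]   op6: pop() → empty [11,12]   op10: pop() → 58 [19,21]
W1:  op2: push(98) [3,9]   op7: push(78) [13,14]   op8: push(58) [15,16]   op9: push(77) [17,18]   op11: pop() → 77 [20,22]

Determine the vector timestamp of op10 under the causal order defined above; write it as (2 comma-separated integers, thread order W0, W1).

op2, invoked 3, has no incoming edges; only W1's bump applies → (0, 1)
op1, invoked 1, has no incoming edges; only W0's bump applies → (1, 0)
op7 (invocation 13): componentwise max over VC(op2)=(0, 1), +1 at W1, giving (0, 2)
op3 (invocation 4): componentwise max over VC(op1)=(1, 0), +1 at W0, giving (2, 0)
op8 (invocation 15): componentwise max over VC(op7)=(0, 2), +1 at W1, giving (0, 3)
op4 (invocation 6): componentwise max over VC(op3)=(2, 0), +1 at W0, giving (3, 0)
op9 (invocation 17): componentwise max over VC(op8)=(0, 3), +1 at W1, giving (0, 4)
op11 (invocation 20): componentwise max over VC(op9)=(0, 4), +1 at W1, giving (0, 5)
op5 (invocation 8): componentwise max over VC(op2)=(0, 1), VC(op4)=(3, 0), +1 at W0, giving (4, 1)
op6 (invocation 11): componentwise max over VC(op5)=(4, 1), +1 at W0, giving (5, 1)
op10 (invocation 19): componentwise max over VC(op6)=(5, 1), VC(op8)=(0, 3), +1 at W0, giving (6, 3)
target: VC(op10) = (6, 3)

(6, 3)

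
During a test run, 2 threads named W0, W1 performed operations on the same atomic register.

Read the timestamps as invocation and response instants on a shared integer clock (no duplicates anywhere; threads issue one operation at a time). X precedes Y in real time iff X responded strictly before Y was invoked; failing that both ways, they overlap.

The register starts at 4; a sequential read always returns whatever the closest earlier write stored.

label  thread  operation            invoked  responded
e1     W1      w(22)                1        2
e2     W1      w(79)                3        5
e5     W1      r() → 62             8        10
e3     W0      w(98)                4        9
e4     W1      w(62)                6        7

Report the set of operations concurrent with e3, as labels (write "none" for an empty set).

e2, e4, e5

e3 spans [4,9]; an op avoiding the whole window 4..9 is ordered, any other is concurrent
e1 [1,2]: before
e2 [3,5]: concurrent
e4 [6,7]: concurrent
e5 [8,10]: concurrent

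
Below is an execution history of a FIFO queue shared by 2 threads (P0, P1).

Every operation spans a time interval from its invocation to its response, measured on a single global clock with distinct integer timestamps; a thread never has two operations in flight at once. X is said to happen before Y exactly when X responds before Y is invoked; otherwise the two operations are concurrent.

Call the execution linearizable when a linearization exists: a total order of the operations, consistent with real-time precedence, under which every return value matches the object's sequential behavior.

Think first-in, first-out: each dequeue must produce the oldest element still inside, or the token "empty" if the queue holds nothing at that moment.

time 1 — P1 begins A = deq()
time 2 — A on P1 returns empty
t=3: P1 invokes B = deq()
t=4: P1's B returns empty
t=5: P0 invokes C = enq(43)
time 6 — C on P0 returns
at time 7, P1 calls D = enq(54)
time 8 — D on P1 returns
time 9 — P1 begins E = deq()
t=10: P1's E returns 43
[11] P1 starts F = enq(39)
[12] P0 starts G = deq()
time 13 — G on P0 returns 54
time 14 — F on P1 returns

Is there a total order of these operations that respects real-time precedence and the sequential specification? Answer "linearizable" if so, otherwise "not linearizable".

linearizable

witness order: A, B, C, D, E, F, G
1. A deq() → empty, leaving queue <>
2. B deq() → empty, leaving queue <>
3. C enq(43), leaving queue <43>
4. D enq(54), leaving queue <43,54>
5. E deq() → 43, leaving queue <54>
6. F enq(39), leaving queue <54,39>
7. G deq() → 54, leaving queue <39>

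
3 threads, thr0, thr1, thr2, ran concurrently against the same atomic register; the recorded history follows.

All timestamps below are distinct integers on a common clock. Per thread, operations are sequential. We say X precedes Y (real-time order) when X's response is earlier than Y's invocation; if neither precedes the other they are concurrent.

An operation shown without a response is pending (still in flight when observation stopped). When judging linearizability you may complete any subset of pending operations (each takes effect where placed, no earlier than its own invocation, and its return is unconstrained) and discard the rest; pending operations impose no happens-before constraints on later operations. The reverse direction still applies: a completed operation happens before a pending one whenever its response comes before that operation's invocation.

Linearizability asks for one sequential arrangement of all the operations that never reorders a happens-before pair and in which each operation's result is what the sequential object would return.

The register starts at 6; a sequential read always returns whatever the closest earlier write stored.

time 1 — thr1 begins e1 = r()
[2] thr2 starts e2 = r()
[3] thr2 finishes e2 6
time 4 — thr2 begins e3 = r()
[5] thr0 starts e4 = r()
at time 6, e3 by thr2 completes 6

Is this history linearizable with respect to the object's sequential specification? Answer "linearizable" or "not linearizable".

linearizable

witness order: e1, e2, e3
step 1: e1 r() (pending, included) — value 6
step 2: e2 r() → 6 — value 6
step 3: e3 r() → 6 — value 6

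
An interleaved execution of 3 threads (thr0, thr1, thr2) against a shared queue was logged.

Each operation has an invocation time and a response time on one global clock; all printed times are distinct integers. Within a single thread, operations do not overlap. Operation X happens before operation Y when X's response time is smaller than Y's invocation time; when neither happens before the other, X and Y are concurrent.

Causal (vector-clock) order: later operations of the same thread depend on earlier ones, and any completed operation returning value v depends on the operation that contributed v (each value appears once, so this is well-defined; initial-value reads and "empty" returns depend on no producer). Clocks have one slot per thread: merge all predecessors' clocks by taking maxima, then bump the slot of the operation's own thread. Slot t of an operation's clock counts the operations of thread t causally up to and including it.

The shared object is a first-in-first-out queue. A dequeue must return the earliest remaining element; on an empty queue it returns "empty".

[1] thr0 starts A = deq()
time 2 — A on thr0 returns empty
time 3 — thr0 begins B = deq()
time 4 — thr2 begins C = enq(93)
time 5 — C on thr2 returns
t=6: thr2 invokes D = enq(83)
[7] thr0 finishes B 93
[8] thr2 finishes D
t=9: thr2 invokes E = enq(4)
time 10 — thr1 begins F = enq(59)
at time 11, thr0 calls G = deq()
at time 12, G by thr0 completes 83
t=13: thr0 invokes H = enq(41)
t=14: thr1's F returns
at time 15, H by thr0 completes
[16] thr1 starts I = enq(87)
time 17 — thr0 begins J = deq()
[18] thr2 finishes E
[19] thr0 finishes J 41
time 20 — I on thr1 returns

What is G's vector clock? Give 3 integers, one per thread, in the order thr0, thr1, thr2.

C, invoked 4, has no incoming edges; only thr2's bump applies → (0, 0, 1)
F, invoked 10, has no incoming edges; only thr1's bump applies → (0, 1, 0)
A, invoked 1, has no incoming edges; only thr0's bump applies → (1, 0, 0)
from VC(C)=(0, 0, 1), D (invoked 6) maxes components and bumps thr2 → (0, 0, 2)
from VC(F)=(0, 1, 0), I (invoked 16) maxes components and bumps thr1 → (0, 2, 0)
from VC(D)=(0, 0, 2), E (invoked 9) maxes components and bumps thr2 → (0, 0, 3)
from VC(A)=(1, 0, 0), VC(C)=(0, 0, 1), B (invoked 3) maxes components and bumps thr0 → (2, 0, 1)
from VC(B)=(2, 0, 1), VC(D)=(0, 0, 2), G (invoked 11) maxes components and bumps thr0 → (3, 0, 2)
from VC(G)=(3, 0, 2), H (invoked 13) maxes components and bumps thr0 → (4, 0, 2)
from VC(H)=(4, 0, 2), J (invoked 17) maxes components and bumps thr0 → (5, 0, 2)
target: VC(G) = (3, 0, 2)

(3, 0, 2)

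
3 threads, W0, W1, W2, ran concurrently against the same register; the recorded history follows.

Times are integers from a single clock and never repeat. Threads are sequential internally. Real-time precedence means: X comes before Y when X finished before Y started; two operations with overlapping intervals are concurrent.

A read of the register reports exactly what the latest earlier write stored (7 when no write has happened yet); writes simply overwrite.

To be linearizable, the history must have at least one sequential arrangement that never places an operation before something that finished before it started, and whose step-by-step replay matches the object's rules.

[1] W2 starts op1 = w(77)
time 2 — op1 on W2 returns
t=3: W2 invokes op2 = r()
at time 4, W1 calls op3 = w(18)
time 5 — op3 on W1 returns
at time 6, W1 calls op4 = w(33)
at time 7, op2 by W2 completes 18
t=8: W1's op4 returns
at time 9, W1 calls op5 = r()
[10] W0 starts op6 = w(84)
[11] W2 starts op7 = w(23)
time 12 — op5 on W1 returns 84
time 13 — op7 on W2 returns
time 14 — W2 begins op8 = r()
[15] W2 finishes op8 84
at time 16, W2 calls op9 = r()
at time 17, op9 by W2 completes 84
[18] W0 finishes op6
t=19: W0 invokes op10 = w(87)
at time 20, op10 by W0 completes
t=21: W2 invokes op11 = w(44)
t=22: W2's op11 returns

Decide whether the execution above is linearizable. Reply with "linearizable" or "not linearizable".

one valid linearization: op1, op3, op2, op4, op7, op6, op5, op8, op9, op10, op11
after step 1 (op1 w(77)): value 77
after step 2 (op3 w(18)): value 18
after step 3 (op2 r() → 18): value 18
after step 4 (op4 w(33)): value 33
after step 5 (op7 w(23)): value 23
after step 6 (op6 w(84)): value 84
after step 7 (op5 r() → 84): value 84
after step 8 (op8 r() → 84): value 84
after step 9 (op9 r() → 84): value 84
after step 10 (op10 w(87)): value 87
after step 11 (op11 w(44)): value 44

linearizable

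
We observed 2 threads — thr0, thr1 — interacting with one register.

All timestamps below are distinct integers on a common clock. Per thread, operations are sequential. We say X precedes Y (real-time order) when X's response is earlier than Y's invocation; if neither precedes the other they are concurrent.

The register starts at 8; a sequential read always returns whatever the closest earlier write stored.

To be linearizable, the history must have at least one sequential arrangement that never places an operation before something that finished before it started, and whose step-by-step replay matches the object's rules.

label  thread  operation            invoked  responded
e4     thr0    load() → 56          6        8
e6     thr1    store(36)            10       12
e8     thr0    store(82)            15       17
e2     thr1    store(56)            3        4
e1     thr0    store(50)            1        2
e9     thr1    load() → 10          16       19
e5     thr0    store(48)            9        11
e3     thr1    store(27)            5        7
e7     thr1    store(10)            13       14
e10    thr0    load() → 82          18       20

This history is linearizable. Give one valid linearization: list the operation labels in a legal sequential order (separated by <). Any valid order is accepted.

1. e1 store(50), leaving value 50
2. e2 store(56), leaving value 56
3. e4 load() → 56, leaving value 56
4. e3 store(27), leaving value 27
5. e5 store(48), leaving value 48
6. e6 store(36), leaving value 36
7. e7 store(10), leaving value 10
8. e9 load() → 10, leaving value 10
9. e8 store(82), leaving value 82
10. e10 load() → 82, leaving value 82

e1 < e2 < e4 < e3 < e5 < e6 < e7 < e9 < e8 < e10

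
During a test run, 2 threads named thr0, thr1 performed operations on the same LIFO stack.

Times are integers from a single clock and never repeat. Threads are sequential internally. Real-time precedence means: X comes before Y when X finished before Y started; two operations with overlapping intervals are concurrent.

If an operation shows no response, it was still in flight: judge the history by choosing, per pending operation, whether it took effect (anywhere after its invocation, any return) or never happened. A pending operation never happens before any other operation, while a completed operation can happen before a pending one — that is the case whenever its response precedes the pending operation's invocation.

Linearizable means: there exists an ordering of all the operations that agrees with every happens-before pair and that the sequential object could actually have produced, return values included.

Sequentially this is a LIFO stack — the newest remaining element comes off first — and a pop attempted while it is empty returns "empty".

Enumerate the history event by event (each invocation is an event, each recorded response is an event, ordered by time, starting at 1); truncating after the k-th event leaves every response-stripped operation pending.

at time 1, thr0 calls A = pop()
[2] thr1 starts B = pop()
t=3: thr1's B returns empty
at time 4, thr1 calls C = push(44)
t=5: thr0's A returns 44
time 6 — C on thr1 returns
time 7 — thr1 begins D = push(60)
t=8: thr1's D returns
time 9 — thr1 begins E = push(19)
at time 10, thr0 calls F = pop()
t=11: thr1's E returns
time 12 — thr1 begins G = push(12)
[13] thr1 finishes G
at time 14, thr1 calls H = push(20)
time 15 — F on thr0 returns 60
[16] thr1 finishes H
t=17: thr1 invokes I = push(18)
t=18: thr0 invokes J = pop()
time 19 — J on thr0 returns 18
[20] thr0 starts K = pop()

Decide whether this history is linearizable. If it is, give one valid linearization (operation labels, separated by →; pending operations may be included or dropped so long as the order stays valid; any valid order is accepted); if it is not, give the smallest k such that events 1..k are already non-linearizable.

linearizable — witness: B → C → A → D → F → E → G → H → I → J

1. B pop() → empty, leaving stack <>
2. C push(44), leaving stack <44>
3. A pop() → 44, leaving stack <>
4. D push(60), leaving stack <60>
5. F pop() → 60, leaving stack <>
6. E push(19), leaving stack <19>
7. G push(12), leaving stack <19,12>
8. H push(20), leaving stack <19,12,20>
9. I push(18) (pending, included), leaving stack <19,12,20,18>
10. J pop() → 18, leaving stack <19,12,20>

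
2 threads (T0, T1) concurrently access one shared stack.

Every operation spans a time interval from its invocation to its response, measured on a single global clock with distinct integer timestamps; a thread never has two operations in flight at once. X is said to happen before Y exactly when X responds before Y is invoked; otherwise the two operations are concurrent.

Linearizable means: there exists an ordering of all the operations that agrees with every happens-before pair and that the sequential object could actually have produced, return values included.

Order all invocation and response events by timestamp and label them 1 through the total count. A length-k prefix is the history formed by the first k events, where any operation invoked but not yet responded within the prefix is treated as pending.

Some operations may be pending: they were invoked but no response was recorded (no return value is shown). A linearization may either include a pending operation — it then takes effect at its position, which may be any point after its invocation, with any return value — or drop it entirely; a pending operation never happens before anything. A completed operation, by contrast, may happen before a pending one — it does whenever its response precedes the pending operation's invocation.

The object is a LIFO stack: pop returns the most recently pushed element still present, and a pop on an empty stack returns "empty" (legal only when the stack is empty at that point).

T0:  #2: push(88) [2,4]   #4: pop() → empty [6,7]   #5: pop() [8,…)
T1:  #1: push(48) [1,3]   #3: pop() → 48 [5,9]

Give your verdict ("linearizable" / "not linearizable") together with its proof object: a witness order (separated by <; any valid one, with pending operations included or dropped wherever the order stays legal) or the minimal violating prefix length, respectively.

not linearizable — minimal violating prefix: 7 events

the violation lands at event 7, #4's response at time 7: events 1..6 linearize, events 1..7 do not
checked exhaustively: 2 real-time-consistent orders of 3 completed operations, zero legal stack replays
no completion choice of the 1 pending operation (#3) rescues it — every subset was tried
take #1, #2, #4 (pending dropped): step 3 already fails, because #4 pop() → empty cannot occur there
take #2, #1, #4 (pending dropped): step 3 already fails, because #4 pop() → empty cannot occur there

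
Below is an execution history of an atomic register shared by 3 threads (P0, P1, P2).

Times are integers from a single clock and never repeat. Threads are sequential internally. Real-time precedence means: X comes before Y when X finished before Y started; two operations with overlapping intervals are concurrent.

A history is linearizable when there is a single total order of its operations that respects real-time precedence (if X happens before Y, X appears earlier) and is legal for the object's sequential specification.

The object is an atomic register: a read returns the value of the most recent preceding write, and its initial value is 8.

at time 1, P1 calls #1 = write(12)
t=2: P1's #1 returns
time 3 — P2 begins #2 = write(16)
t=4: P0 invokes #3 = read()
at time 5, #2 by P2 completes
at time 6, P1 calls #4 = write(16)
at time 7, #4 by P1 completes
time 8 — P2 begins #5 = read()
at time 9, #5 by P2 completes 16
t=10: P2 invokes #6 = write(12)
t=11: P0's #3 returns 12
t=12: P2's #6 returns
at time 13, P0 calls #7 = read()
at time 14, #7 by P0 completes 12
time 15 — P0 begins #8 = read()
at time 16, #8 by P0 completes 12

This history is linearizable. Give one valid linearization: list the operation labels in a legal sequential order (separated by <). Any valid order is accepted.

#1 < #2 < #4 < #5 < #6 < #3 < #7 < #8

1. #1 write(12), leaving value 12
2. #2 write(16), leaving value 16
3. #4 write(16), leaving value 16
4. #5 read() → 16, leaving value 16
5. #6 write(12), leaving value 12
6. #3 read() → 12, leaving value 12
7. #7 read() → 12, leaving value 12
8. #8 read() → 12, leaving value 12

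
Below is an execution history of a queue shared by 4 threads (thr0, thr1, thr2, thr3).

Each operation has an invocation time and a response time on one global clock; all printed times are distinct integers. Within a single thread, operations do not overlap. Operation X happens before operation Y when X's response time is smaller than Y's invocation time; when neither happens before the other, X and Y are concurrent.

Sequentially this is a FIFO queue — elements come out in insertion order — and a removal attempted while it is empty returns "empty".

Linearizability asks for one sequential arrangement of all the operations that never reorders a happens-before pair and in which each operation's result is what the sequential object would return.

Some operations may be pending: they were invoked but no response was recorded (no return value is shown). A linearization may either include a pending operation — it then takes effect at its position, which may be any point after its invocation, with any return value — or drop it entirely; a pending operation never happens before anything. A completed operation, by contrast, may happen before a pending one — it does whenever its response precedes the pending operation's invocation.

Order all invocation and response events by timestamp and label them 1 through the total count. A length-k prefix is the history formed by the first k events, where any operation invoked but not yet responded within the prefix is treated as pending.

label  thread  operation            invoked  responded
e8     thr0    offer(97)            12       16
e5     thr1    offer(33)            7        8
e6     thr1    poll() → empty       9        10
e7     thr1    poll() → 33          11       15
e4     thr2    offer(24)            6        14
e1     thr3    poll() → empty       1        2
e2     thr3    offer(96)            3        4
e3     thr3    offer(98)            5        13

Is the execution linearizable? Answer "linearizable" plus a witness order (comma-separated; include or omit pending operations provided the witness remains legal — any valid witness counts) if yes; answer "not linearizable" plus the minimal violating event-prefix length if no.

not linearizable — minimal violating prefix: 10 events

already the first 10 events (up to e6's response at time 10) admit no linearization; the first 9 still do
a single order respects real time; the 4 completed queue operations fail replay along it
no escape via the 2 pending operations (e3, e4): every completion choice fails
take e1, e2, e5, e6 (pending dropped): step 4 already fails, because e6 poll() → empty cannot occur there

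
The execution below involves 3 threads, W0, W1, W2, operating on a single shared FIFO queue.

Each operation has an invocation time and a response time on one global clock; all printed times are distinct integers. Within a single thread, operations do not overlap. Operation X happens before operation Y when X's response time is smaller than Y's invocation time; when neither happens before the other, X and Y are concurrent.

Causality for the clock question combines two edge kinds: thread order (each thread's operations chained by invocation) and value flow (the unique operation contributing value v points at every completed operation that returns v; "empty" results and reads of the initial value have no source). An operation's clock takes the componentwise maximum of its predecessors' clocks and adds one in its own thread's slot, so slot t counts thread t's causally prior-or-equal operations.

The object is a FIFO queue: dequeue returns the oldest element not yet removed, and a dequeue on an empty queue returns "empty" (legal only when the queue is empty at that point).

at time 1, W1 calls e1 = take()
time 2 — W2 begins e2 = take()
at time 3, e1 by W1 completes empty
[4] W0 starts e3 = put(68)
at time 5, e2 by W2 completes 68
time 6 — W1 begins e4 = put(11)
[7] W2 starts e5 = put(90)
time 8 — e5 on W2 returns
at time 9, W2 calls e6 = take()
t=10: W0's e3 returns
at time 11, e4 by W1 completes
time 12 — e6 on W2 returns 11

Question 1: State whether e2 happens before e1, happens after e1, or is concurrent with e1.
concurrent

e2 spans [2,5], e1 spans [1,3]
the intervals overlap in both directions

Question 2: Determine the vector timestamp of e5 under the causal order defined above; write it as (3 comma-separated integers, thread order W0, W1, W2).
(1, 0, 2)

root op e1, invoked 1: fresh clock plus W1's own tick → (0, 1, 0)
root op e3, invoked 4: fresh clock plus W0's own tick → (1, 0, 0)
from VC(e1)=(0, 1, 0), e4 (invoked 6) maxes components and bumps W1 → (0, 2, 0)
from VC(e3)=(1, 0, 0), e2 (invoked 2) maxes components and bumps W2 → (1, 0, 1)
from VC(e2)=(1, 0, 1), e5 (invoked 7) maxes components and bumps W2 → (1, 0, 2)
from VC(e4)=(0, 2, 0), VC(e5)=(1, 0, 2), e6 (invoked 9) maxes components and bumps W2 → (1, 2, 3)
target: VC(e5) = (1, 0, 2)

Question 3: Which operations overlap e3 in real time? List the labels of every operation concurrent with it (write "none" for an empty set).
e2, e4, e5, e6

overlap test against e3 [4,10]: concurrent iff the interval meets 4..10
e1 [1,3]: before
e2 [2,5]: concurrent
e4 [6,11]: concurrent
e5 [7,8]: concurrent
e6 [9,12]: concurrent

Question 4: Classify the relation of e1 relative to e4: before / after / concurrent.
before

e1 spans [1,3], e4 spans [6,11]
resp(e1)=3 < inv(e4)=6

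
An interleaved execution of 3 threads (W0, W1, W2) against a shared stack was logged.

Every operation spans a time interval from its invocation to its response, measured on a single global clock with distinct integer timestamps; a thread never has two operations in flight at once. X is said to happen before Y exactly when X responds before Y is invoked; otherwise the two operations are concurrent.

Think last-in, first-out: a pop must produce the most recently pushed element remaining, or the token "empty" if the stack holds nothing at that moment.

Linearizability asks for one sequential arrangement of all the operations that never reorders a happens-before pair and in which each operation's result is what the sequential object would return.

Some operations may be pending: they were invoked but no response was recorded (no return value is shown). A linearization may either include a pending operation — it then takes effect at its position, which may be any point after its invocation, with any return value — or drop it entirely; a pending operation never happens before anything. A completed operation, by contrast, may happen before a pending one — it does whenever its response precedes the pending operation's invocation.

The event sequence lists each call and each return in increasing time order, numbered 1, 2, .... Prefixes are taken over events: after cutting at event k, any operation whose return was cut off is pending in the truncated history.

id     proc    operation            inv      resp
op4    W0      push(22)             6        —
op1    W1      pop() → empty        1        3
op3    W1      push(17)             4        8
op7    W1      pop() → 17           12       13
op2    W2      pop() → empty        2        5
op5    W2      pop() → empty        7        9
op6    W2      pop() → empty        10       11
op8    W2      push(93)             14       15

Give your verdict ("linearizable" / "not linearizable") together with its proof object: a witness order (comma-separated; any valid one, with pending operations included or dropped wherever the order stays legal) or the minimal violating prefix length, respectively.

not linearizable — minimal violating prefix: 11 events

events 1..10 are fine; event 11 — the response of op6 at time 11 — makes the prefix non-linearizable
5 orders of the 5 completed stack ops respect real time; none is legal
including or dropping the 1 pending operation (op4) in any combination fails
take op1, op2, op3, op5, op6 (pending dropped): step 4 already fails, because op5 pop() → empty cannot occur there
take op1, op2, op5, op3, op6 (pending dropped): step 5 already fails, because op6 pop() → empty cannot occur there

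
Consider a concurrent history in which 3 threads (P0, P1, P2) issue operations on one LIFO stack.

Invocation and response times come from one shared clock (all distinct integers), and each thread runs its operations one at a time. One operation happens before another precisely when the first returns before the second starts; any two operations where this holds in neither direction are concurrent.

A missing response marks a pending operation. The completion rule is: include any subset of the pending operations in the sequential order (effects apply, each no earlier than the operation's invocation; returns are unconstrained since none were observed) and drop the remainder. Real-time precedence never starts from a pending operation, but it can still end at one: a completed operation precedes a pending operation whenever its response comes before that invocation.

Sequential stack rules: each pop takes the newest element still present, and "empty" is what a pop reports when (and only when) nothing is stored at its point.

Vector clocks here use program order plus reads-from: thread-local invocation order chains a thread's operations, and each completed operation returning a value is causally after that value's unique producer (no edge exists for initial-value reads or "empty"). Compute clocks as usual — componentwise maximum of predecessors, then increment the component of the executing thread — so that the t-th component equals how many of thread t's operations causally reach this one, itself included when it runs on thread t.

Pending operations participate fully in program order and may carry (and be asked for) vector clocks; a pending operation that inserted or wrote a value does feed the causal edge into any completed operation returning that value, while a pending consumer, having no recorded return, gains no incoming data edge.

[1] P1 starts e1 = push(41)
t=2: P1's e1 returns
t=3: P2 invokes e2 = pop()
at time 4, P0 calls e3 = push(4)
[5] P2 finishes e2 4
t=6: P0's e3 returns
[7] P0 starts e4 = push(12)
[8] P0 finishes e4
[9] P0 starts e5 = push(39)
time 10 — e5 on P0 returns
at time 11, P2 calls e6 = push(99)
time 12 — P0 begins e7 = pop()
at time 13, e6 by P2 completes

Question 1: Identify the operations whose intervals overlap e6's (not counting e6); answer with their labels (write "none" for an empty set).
e7

overlap test against e6 [11,13]: concurrent iff the interval meets 11..13
e1 [1,2]: before
e2 [3,5]: before
e3 [4,6]: before
e4 [7,8]: before
e5 [9,10]: before
e7 [12,…): concurrent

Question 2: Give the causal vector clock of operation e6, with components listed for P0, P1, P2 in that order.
(1, 0, 2)

no predecessors for e1 (invoked 1): P1 increments from zero → (0, 1, 0)
no predecessors for e3 (invoked 4): P0 increments from zero → (1, 0, 0)
merge at e2 (invoked 3): VC(e3)=(1, 0, 0), own-thread bump on P2 → (1, 0, 1)
merge at e4 (invoked 7): VC(e3)=(1, 0, 0), own-thread bump on P0 → (2, 0, 0)
merge at e6 (invoked 11): VC(e2)=(1, 0, 1), own-thread bump on P2 → (1, 0, 2)
merge at e5 (invoked 9): VC(e4)=(2, 0, 0), own-thread bump on P0 → (3, 0, 0)
merge at e7 (invoked 12): VC(e5)=(3, 0, 0), own-thread bump on P0 → (4, 0, 0)
target: VC(e6) = (1, 0, 2)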